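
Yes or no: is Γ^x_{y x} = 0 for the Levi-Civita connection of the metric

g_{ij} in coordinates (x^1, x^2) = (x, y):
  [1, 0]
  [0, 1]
Γ^x_{y x} = (1/2) g^{xx} (∂_y g_{xx} + ∂_x g_{xy} - ∂_x g_{yx}) = (1/2)(1)((0) + (0) - (0)) = 0
This equals the proposed value 0.
Yes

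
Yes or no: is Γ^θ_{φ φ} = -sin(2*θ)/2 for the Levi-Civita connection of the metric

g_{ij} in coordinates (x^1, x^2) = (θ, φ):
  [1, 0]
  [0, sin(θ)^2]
Γ^θ_{φ φ} = (1/2) g^{θθ} (∂_φ g_{θφ} + ∂_φ g_{θφ} - ∂_θ g_{φφ}) = (1/2)(1)((0) + (0) - (sin(2*θ))) = -sin(2*θ)/2
This equals the proposed value -sin(2*θ)/2.
Yes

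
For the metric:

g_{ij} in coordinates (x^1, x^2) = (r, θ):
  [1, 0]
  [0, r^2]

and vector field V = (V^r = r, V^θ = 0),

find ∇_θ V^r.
Non-zero Christoffel symbols:
Γ^r_{θ θ} = -r
Γ^θ_{r θ} = 1/r
∇_θ V^r = ∂_θ V^r + Γ^r_{θ j} V^j
  = (0) + (0)(r) + (-r)(0)
  = 0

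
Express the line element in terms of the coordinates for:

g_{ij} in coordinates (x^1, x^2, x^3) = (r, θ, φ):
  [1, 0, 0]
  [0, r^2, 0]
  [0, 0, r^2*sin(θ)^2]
ds^2 = g_{ij} dx^i dx^j; only the non-zero components contribute.
ds^2 = dr^2 + r^2 dθ^2 + r^2*sin(θ)^2 dφ^2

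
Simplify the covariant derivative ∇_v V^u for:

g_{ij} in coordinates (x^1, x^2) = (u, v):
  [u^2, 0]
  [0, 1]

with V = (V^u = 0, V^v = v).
Non-zero Christoffel symbols:
Γ^u_{u u} = 1/u
∇_v V^u = ∂_v V^u + Γ^u_{v j} V^j
  = (0) + (0)(0) + (0)(v)
  = 0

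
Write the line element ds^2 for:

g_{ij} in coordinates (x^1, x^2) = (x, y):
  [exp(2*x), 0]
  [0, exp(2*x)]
ds^2 = g_{ij} dx^i dx^j; only the non-zero components contribute.
ds^2 = exp(2*x) dx^2 + exp(2*x) dy^2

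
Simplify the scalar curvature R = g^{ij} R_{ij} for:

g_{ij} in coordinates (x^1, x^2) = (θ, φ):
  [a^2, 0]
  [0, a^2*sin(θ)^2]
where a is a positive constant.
Non-zero Christoffel symbols (Γ^k_{ij} = Γ^k_{ji}):
Γ^θ_{φ φ} = -sin(2*θ)/2
Γ^φ_{θ φ} = 1/tan(θ)
Ricci tensor (R_{ij} = R^k_{ikj}): R_{θθ} = 1, R_{θφ} = 0, R_{φφ} = sin(θ)^2
Inverse metric: g^{θθ} = 1/a^2, g^{φφ} = 1/(a^2*sin(θ)^2)
R = g^{ij} R_{ij} = (1/a^2)(1) + (1/(a^2*sin(θ)^2))(sin(θ)^2) = 2/a^2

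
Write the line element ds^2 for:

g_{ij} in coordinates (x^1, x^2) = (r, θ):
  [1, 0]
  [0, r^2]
ds^2 = g_{ij} dx^i dx^j; only the non-zero components contribute.
ds^2 = dr^2 + r^2 dθ^2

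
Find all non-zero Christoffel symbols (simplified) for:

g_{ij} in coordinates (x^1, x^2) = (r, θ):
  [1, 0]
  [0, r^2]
Using Γ^k_{ij} = (1/2) g^{km} (∂_i g_{mj} + ∂_j g_{mi} - ∂_m g_{ij}); the metric is diagonal, so only the m = k term contributes.
Non-zero symbols (using the symmetry Γ^k_{ij} = Γ^k_{ji}):
Γ^r_{θ θ} = (1/2) g^{rr} (∂_θ g_{rθ} + ∂_θ g_{rθ} - ∂_r g_{θθ}) = (1/2)(1)((0) + (0) - (2*r)) = -r
Γ^θ_{r θ} = (1/2) g^{θθ} (∂_r g_{θθ} + ∂_θ g_{θr} - ∂_θ g_{rθ}) = (1/2)(1/r^2)((2*r) + (0) - (0)) = 1/r
All other Christoffel symbols are zero.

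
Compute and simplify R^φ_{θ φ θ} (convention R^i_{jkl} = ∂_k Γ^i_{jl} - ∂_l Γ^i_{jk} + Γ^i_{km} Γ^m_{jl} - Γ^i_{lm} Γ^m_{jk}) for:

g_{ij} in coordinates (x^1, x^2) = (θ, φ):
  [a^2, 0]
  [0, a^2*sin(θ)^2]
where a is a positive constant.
Non-zero Christoffel symbols (Γ^k_{ij} = Γ^k_{ji}):
Γ^θ_{φ φ} = -sin(2*θ)/2
Γ^φ_{θ φ} = 1/tan(θ)
R^φ_{θ φ θ} = ∂_φ Γ^φ_{θ θ} - ∂_θ Γ^φ_{θ φ} + Γ^φ_{φ m} Γ^m_{θ θ} - Γ^φ_{θ m} Γ^m_{θ φ}
  = (0) - (-1/sin(θ)^2) + (0) - (1/tan(θ)^2) = 1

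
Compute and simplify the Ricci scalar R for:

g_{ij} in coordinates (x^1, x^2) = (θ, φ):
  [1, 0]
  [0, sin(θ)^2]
Non-zero Christoffel symbols (Γ^k_{ij} = Γ^k_{ji}):
Γ^θ_{φ φ} = -sin(2*θ)/2
Γ^φ_{θ φ} = 1/tan(θ)
Ricci tensor (R_{ij} = R^k_{ikj}): R_{θθ} = 1, R_{θφ} = 0, R_{φφ} = sin(θ)^2
Inverse metric: g^{θθ} = 1, g^{φφ} = 1/sin(θ)^2
R = g^{ij} R_{ij} = (1)(1) + (1/sin(θ)^2)(sin(θ)^2) = 2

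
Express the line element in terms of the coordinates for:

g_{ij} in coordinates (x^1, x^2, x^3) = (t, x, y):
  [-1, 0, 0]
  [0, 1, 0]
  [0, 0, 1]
ds^2 = g_{ij} dx^i dx^j; only the non-zero components contribute.
ds^2 = -dt^2 + dx^2 + dy^2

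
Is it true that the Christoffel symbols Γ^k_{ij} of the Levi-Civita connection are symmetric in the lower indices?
The Levi-Civita connection is torsion-free, which is exactly Γ^k_{ij} = Γ^k_{ji}.
Yes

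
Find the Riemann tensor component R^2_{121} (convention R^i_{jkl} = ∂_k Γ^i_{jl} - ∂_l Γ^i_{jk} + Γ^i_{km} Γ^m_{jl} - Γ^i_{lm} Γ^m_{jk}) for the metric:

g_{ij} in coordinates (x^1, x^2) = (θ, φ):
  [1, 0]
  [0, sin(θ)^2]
Non-zero Christoffel symbols (Γ^k_{ij} = Γ^k_{ji}):
Γ^θ_{φ φ} = -sin(2*θ)/2
Γ^φ_{θ φ} = 1/tan(θ)
R^φ_{θ φ θ} = ∂_φ Γ^φ_{θ θ} - ∂_θ Γ^φ_{θ φ} + Γ^φ_{φ m} Γ^m_{θ θ} - Γ^φ_{θ m} Γ^m_{θ φ}
  = (0) - (-1/sin(θ)^2) + (0) - (1/tan(θ)^2) = 1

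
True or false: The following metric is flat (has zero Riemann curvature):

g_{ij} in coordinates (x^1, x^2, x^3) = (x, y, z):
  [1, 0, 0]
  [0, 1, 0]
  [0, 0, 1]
All metric components are constant, so every Christoffel symbol vanishes and R^i_{jkl} = 0.
True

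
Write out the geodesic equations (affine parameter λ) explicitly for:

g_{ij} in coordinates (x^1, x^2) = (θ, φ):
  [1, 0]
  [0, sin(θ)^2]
Geodesic equation: d^2x^k/dλ^2 + Γ^k_{ij} (dx^i/dλ)(dx^j/dλ) = 0.
Non-zero Christoffel symbols:
Γ^θ_{φ φ} = -sin(2*θ)/2
Γ^φ_{θ φ} = 1/tan(θ)
Substituting (the symmetric pair Γ^k_{ij}, Γ^k_{ji} combines into a factor 2):
d^2θ/dλ^2 - (sin(2*θ)/2) (dφ/dλ)^2 = 0
d^2φ/dλ^2 + (2/tan(θ)) (dθ/dλ)(dφ/dλ) = 0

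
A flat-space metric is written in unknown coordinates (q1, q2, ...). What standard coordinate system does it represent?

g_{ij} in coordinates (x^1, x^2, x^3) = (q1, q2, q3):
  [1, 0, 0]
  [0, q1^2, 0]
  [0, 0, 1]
The line element ds^2 = dq1^2 + q1^2 dq2^2 + dq3^2 is dr^2 + r^2 dθ^2 + dz^2 with q1 = r, q2 = θ, q3 = z.
cylindrical coordinates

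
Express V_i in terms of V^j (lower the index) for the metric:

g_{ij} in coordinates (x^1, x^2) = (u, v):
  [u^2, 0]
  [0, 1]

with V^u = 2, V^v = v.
V_i = g_{ij} V^j:
V_u = (u^2)(2) + (0)(v) = 2*u^2
V_v = (0)(2) + (1)(v) = v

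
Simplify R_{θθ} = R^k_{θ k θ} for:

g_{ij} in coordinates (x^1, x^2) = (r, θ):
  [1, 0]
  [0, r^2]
Non-zero Christoffel symbols (Γ^k_{ij} = Γ^k_{ji}):
Γ^r_{θ θ} = -r
Γ^θ_{r θ} = 1/r
R^r_{θ r θ} = ∂_r Γ^r_{θ θ} - ∂_θ Γ^r_{θ r} + Γ^r_{r m} Γ^m_{θ θ} - Γ^r_{θ m} Γ^m_{θ r}
  = (-1) - (0) + (0) - (-1) = 0
R^θ_{θ θ θ} = 0 (a repeated index in an antisymmetric pair)
R_{θθ} = R^r_{θ r θ} + R^θ_{θ θ θ} = (0) + (0) = 0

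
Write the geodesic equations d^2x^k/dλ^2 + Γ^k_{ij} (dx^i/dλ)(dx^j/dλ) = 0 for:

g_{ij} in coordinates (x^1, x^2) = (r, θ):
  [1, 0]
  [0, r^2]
Geodesic equation: d^2x^k/dλ^2 + Γ^k_{ij} (dx^i/dλ)(dx^j/dλ) = 0.
Non-zero Christoffel symbols:
Γ^r_{θ θ} = -r
Γ^θ_{r θ} = 1/r
Substituting (the symmetric pair Γ^k_{ij}, Γ^k_{ji} combines into a factor 2):
d^2r/dλ^2 - r (dθ/dλ)^2 = 0
d^2θ/dλ^2 + (2/r) (dr/dλ)(dθ/dλ) = 0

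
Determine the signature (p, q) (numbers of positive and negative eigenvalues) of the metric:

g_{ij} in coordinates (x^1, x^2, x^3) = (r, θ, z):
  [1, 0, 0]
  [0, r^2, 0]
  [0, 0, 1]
The metric is diagonal, so its eigenvalues are the diagonal entries: 1, r^2, 1 (at a generic point, where coordinate-dependent entries are positive).
3 positive, 0 negative.
(3, 0) - Riemannian (positive definite)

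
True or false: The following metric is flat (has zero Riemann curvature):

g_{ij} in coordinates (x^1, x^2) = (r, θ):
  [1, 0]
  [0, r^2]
Non-zero Christoffel symbols:
Γ^r_{θ θ} = -r
Γ^θ_{r θ} = 1/r
Ricci tensor: R_{rr} = 0, R_{rθ} = 0, R_{θθ} = 0
All R_{ij} vanish; in 2 dimensions the Riemann tensor is fully determined by the Ricci tensor, so R^i_{jkl} = 0: the metric is flat (curvilinear coordinates on flat space).
True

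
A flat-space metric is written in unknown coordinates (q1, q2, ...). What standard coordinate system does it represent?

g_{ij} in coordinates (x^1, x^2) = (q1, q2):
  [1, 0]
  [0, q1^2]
The line element ds^2 = dq1^2 + q1^2 dq2^2 is dr^2 + r^2 dθ^2 with q1 = r, q2 = θ.
polar coordinates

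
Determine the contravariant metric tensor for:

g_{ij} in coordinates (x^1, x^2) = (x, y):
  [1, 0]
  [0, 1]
The metric is diagonal, so g^{ij} is diagonal with entries 1/g_{ii}: diag(1, 1).
g^{ij}:
  [1, 0]
  [0, 1]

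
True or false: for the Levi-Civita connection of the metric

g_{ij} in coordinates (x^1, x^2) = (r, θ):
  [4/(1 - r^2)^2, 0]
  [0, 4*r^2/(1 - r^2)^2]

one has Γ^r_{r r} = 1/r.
Γ^r_{r r} = (1/2) g^{rr} (∂_r g_{rr} + ∂_r g_{rr} - ∂_r g_{rr}) = (1/2)((1 - r^2)^2/4)((16*r/(1 - r^2)^3) + (16*r/(1 - r^2)^3) - (16*r/(1 - r^2)^3)) = 2*r/(1 - r^2)
This differs from the proposed value 1/r.
False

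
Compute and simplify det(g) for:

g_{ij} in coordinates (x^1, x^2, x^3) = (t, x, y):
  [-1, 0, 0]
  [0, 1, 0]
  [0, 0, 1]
Diagonal metric: det(g) = g_{11}·g_{22}·g_{33}
= (-1)·(1)·(1)
det(g) = -1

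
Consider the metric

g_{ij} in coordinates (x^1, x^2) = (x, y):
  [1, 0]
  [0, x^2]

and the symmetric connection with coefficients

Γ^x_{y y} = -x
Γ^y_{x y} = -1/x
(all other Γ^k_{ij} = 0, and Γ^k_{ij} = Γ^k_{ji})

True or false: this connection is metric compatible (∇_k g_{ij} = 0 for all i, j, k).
Using ∇_k g_{ij} = ∂_k g_{ij} - Γ^m_{ki} g_{mj} - Γ^m_{kj} g_{im}:
∇_y g_{xy} = (0) - (-x) - (-x) = 2*x ≠ 0
So the connection is not metric compatible (it is not the Levi-Civita connection).
False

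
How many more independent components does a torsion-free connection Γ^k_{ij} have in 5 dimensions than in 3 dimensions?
Independent components in n dimensions: n × n(n+1)/2 = n^2(n+1)/2.
5D: 5 × 15 = 75
3D: 3 × 6 = 18
Difference = 75 - 18 = 57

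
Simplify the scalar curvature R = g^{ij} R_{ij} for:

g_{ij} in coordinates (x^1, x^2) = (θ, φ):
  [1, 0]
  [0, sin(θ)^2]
Non-zero Christoffel symbols (Γ^k_{ij} = Γ^k_{ji}):
Γ^θ_{φ φ} = -sin(2*θ)/2
Γ^φ_{θ φ} = 1/tan(θ)
Ricci tensor (R_{ij} = R^k_{ikj}): R_{θθ} = 1, R_{θφ} = 0, R_{φφ} = sin(θ)^2
Inverse metric: g^{θθ} = 1, g^{φφ} = 1/sin(θ)^2
R = g^{ij} R_{ij} = (1)(1) + (1/sin(θ)^2)(sin(θ)^2) = 2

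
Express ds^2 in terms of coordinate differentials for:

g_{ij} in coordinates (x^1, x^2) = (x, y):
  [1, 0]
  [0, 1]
ds^2 = g_{ij} dx^i dx^j; only the non-zero components contribute.
ds^2 = dx^2 + dy^2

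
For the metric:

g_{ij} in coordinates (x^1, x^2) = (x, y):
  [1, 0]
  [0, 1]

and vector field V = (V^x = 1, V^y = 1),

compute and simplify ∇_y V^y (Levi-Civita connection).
All Christoffel symbols are zero.
∇_y V^y = ∂_y V^y + Γ^y_{y j} V^j
  = (0) + (0)(1) + (0)(1)
  = 0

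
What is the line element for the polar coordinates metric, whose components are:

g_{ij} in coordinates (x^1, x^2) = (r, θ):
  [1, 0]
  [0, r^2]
ds^2 = g_{ij} dx^i dx^j; only the non-zero components contribute.
ds^2 = dr^2 + r^2 dθ^2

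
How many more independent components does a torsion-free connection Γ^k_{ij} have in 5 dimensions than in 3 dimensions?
Independent components in n dimensions: n × n(n+1)/2 = n^2(n+1)/2.
5D: 5 × 15 = 75
3D: 3 × 6 = 18
Difference = 75 - 18 = 57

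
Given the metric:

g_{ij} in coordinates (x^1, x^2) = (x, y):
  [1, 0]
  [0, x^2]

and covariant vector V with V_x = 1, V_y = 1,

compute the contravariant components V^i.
Inverse metric (diagonal): g^{xx} = 1, g^{yy} = 1/x^2
V^i = g^{ij} V_j:
V^x = (1)(1) + (0)(1) = 1
V^y = (0)(1) + (1/x^2)(1) = 1/x^2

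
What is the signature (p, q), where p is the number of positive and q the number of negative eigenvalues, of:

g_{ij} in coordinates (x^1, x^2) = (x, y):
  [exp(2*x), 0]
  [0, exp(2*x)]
The metric is diagonal, so its eigenvalues are the diagonal entries: exp(2*x), exp(2*x) (at a generic point, where coordinate-dependent entries are positive).
2 positive, 0 negative.
(2, 0) - Riemannian (positive definite)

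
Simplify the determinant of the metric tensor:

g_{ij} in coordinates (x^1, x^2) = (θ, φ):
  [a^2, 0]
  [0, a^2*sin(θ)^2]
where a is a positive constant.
For a 2×2 metric: det(g) = g_{11}·g_{22} - g_{12}·g_{21}
= (a^2)·(a^2*sin(θ)^2) - (0)·(0)
= a^4*sin(θ)^2 - 0
det(g) = a^4*sin(θ)^2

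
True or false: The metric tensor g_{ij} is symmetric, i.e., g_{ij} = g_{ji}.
By definition the metric is a symmetric bilinear form, g_{ij} = g_{ji}.
True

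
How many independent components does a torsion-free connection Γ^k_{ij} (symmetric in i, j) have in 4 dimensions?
Γ^k_{ij} has n choices for the upper index and n(n+1)/2 independent symmetric lower index pairs.
Total = 4 × 4×5/2 = 4 × 10 = 40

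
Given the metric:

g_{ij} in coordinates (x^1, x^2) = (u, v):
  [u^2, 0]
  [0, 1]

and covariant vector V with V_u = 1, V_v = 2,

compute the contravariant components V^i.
Inverse metric (diagonal): g^{uu} = 1/u^2, g^{vv} = 1
V^i = g^{ij} V_j:
V^u = (1/u^2)(1) + (0)(2) = 1/u^2
V^v = (0)(1) + (1)(2) = 2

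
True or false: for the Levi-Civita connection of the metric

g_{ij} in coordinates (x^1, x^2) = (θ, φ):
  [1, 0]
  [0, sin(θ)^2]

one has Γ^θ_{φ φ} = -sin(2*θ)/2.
Γ^θ_{φ φ} = (1/2) g^{θθ} (∂_φ g_{θφ} + ∂_φ g_{θφ} - ∂_θ g_{φφ}) = (1/2)(1)((0) + (0) - (sin(2*θ))) = -sin(2*θ)/2
This equals the proposed value -sin(2*θ)/2.
True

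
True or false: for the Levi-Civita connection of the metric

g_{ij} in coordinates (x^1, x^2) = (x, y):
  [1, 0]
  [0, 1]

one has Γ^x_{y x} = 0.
Γ^x_{y x} = (1/2) g^{xx} (∂_y g_{xx} + ∂_x g_{xy} - ∂_x g_{yx}) = (1/2)(1)((0) + (0) - (0)) = 0
This equals the proposed value 0.
True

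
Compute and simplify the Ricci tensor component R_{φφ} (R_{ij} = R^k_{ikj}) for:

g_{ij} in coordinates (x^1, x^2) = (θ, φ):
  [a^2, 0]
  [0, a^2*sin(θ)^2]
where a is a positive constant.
Non-zero Christoffel symbols (Γ^k_{ij} = Γ^k_{ji}):
Γ^θ_{φ φ} = -sin(2*θ)/2
Γ^φ_{θ φ} = 1/tan(θ)
R^θ_{φ θ φ} = ∂_θ Γ^θ_{φ φ} - ∂_φ Γ^θ_{φ θ} + Γ^θ_{θ m} Γ^m_{φ φ} - Γ^θ_{φ m} Γ^m_{φ θ}
  = (-cos(2*θ)) - (0) + (0) - (-cos(θ)^2) = sin(θ)^2
R^φ_{φ φ φ} = 0 (a repeated index in an antisymmetric pair)
R_{φφ} = R^θ_{φ θ φ} + R^φ_{φ φ φ} = (sin(θ)^2) + (0) = sin(θ)^2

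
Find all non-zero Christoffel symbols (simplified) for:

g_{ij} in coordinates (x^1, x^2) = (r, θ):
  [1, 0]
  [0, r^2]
Using Γ^k_{ij} = (1/2) g^{km} (∂_i g_{mj} + ∂_j g_{mi} - ∂_m g_{ij}); the metric is diagonal, so only the m = k term contributes.
Non-zero symbols (using the symmetry Γ^k_{ij} = Γ^k_{ji}):
Γ^r_{θ θ} = (1/2) g^{rr} (∂_θ g_{rθ} + ∂_θ g_{rθ} - ∂_r g_{θθ}) = (1/2)(1)((0) + (0) - (2*r)) = -r
Γ^θ_{r θ} = (1/2) g^{θθ} (∂_r g_{θθ} + ∂_θ g_{θr} - ∂_θ g_{rθ}) = (1/2)(1/r^2)((2*r) + (0) - (0)) = 1/r
All other Christoffel symbols are zero.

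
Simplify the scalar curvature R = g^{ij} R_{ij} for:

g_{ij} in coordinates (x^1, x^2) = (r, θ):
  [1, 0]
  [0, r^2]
Non-zero Christoffel symbols (Γ^k_{ij} = Γ^k_{ji}):
Γ^r_{θ θ} = -r
Γ^θ_{r θ} = 1/r
Ricci tensor (R_{ij} = R^k_{ikj}): R_{rr} = 0, R_{rθ} = 0, R_{θθ} = 0
Inverse metric: g^{rr} = 1, g^{θθ} = 1/r^2
R = g^{ij} R_{ij} = (1)(0) + (1/r^2)(0) = 0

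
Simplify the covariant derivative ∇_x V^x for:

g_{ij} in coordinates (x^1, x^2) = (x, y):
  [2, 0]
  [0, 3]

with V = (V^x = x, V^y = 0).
All Christoffel symbols are zero.
∇_x V^x = ∂_x V^x + Γ^x_{x j} V^j
  = (1) + (0)(x) + (0)(0)
  = 1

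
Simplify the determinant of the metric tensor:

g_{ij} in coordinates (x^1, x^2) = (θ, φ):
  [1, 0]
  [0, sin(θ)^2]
For a 2×2 metric: det(g) = g_{11}·g_{22} - g_{12}·g_{21}
= (1)·(sin(θ)^2) - (0)·(0)
= sin(θ)^2 - 0
det(g) = sin(θ)^2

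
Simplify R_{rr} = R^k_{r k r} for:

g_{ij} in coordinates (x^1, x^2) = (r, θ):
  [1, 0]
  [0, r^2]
Non-zero Christoffel symbols (Γ^k_{ij} = Γ^k_{ji}):
Γ^r_{θ θ} = -r
Γ^θ_{r θ} = 1/r
R^r_{r r r} = 0 (a repeated index in an antisymmetric pair)
R^θ_{r θ r} = ∂_θ Γ^θ_{r r} - ∂_r Γ^θ_{r θ} + Γ^θ_{θ m} Γ^m_{r r} - Γ^θ_{r m} Γ^m_{r θ}
  = (0) - (-1/r^2) + (0) - (1/r^2) = 0
R_{rr} = R^r_{r r r} + R^θ_{r θ r} = (0) + (0) = 0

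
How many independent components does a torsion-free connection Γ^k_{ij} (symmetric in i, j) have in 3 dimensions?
Γ^k_{ij} has n choices for the upper index and n(n+1)/2 independent symmetric lower index pairs.
Total = 3 × 3×4/2 = 3 × 6 = 18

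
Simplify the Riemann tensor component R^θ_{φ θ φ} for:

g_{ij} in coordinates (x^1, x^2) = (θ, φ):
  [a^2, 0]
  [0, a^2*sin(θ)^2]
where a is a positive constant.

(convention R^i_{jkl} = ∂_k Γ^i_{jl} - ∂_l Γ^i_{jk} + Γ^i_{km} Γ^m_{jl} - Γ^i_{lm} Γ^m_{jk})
Non-zero Christoffel symbols (Γ^k_{ij} = Γ^k_{ji}):
Γ^θ_{φ φ} = -sin(2*θ)/2
Γ^φ_{θ φ} = 1/tan(θ)
R^θ_{φ θ φ} = ∂_θ Γ^θ_{φ φ} - ∂_φ Γ^θ_{φ θ} + Γ^θ_{θ m} Γ^m_{φ φ} - Γ^θ_{φ m} Γ^m_{φ θ}
  = (-cos(2*θ)) - (0) + (0) - (-cos(θ)^2) = sin(θ)^2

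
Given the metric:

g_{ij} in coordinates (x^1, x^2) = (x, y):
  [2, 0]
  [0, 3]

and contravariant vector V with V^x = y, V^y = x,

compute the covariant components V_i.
V_i = g_{ij} V^j:
V_x = (2)(y) + (0)(x) = 2*y
V_y = (0)(y) + (3)(x) = 3*x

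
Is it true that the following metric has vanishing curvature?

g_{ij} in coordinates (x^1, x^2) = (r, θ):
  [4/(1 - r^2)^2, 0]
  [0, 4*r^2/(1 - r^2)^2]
Non-zero Christoffel symbols:
Γ^r_{r r} = 2*r/(1 - r^2)
Γ^r_{θ θ} = (r^3 + r)/(r^2 - 1)
Γ^θ_{r θ} = (-r^2 - 1)/(r^3 - r)
Ricci tensor: R_{rr} = -4/(r^2 - 1)^2, R_{rθ} = 0, R_{θθ} = -4*r^2/(r^2 - 1)^2
The Ricci tensor is non-zero, so the Riemann tensor is non-zero: not flat.
No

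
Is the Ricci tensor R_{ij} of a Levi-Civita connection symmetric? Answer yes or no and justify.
R_{ij} = R^k_{ikj}; the pair symmetry R_{kilj} = R_{ljki} gives R_{ij} = R_{ji}.
Yes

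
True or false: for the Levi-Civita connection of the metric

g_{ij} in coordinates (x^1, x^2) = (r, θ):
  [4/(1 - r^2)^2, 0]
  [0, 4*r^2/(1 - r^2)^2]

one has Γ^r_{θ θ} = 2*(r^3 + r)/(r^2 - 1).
Γ^r_{θ θ} = (1/2) g^{rr} (∂_θ g_{rθ} + ∂_θ g_{rθ} - ∂_r g_{θθ}) = (1/2)((1 - r^2)^2/4)((0) + (0) - (-8*(r^3 + r)/(r^2 - 1)^3)) = (r^3 + r)/(r^2 - 1)
This differs from the proposed value 2*(r^3 + r)/(r^2 - 1).
False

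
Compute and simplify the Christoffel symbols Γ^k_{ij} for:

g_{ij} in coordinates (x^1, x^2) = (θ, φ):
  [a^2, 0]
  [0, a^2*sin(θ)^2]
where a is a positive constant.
Using Γ^k_{ij} = (1/2) g^{km} (∂_i g_{mj} + ∂_j g_{mi} - ∂_m g_{ij}); the metric is diagonal, so only the m = k term contributes.
Non-zero symbols (using the symmetry Γ^k_{ij} = Γ^k_{ji}):
Γ^θ_{φ φ} = (1/2) g^{θθ} (∂_φ g_{θφ} + ∂_φ g_{θφ} - ∂_θ g_{φφ}) = (1/2)(1/a^2)((0) + (0) - (a^2*sin(2*θ))) = -sin(2*θ)/2
Γ^φ_{θ φ} = (1/2) g^{φφ} (∂_θ g_{φφ} + ∂_φ g_{φθ} - ∂_φ g_{θφ}) = (1/2)(1/(a^2*sin(θ)^2))((a^2*sin(2*θ)) + (0) - (0)) = 1/tan(θ)
All other Christoffel symbols are zero.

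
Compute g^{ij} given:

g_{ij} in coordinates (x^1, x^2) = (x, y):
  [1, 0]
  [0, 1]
The metric is diagonal, so g^{ij} is diagonal with entries 1/g_{ii}: diag(1, 1).
g^{ij}:
  [1, 0]
  [0, 1]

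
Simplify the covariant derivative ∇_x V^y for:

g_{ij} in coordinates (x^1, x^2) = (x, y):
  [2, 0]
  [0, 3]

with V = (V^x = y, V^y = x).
All Christoffel symbols are zero.
∇_x V^y = ∂_x V^y + Γ^y_{x j} V^j
  = (1) + (0)(y) + (0)(x)
  = 1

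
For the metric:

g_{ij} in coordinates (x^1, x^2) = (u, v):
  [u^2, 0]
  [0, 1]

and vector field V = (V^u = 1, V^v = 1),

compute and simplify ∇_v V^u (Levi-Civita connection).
Non-zero Christoffel symbols:
Γ^u_{u u} = 1/u
∇_v V^u = ∂_v V^u + Γ^u_{v j} V^j
  = (0) + (0)(1) + (0)(1)
  = 0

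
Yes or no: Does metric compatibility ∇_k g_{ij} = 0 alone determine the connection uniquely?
One also needs vanishing torsion; metric compatibility plus torsion-freeness singles out the Levi-Civita connection.
No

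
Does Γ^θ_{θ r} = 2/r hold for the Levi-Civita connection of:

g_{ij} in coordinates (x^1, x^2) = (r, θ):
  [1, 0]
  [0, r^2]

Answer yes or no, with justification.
Γ^θ_{θ r} = (1/2) g^{θθ} (∂_θ g_{θr} + ∂_r g_{θθ} - ∂_θ g_{θr}) = (1/2)(1/r^2)((0) + (2*r) - (0)) = 1/r
This differs from the proposed value 2/r.
No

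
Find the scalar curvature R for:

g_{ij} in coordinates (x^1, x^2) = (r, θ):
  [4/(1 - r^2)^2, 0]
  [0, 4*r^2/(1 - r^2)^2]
Non-zero Christoffel symbols (Γ^k_{ij} = Γ^k_{ji}):
Γ^r_{r r} = 2*r/(1 - r^2)
Γ^r_{θ θ} = (r^3 + r)/(r^2 - 1)
Γ^θ_{r θ} = (-r^2 - 1)/(r^3 - r)
Ricci tensor (R_{ij} = R^k_{ikj}): R_{rr} = -4/(r^2 - 1)^2, R_{rθ} = 0, R_{θθ} = -4*r^2/(r^2 - 1)^2
Inverse metric: g^{rr} = (1 - r^2)^2/4, g^{θθ} = (1 - r^2)^2/(4*r^2)
R = g^{ij} R_{ij} = ((1 - r^2)^2/4)(-4/(r^2 - 1)^2) + ((1 - r^2)^2/(4*r^2))(-4*r^2/(r^2 - 1)^2) = -2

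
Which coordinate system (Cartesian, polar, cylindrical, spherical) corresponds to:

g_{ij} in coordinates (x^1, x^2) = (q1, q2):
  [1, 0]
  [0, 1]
All components are constant and the metric is the identity, i.e. orthonormal rectilinear coordinates.
Cartesian (2D) coordinates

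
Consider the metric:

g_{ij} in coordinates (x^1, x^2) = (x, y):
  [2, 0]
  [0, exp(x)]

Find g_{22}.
With x^1 = x, x^2 = y, g_{22} = g_{yy} is the row-2, column-2 entry of the matrix.
g_{22} = exp(x)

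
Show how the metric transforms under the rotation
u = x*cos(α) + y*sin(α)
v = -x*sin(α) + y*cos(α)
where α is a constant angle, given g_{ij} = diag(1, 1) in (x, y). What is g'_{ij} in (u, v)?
Invert the transformation: x = u*cos(α) - v*sin(α), y = u*sin(α) + v*cos(α)
g'_{ij} = (∂x^k/∂x'^i)(∂x^l/∂x'^j) g_{kl}; with g_{kl} = δ_{kl} this is Σ_k (∂x^k/∂x'^i)(∂x^k/∂x'^j).
Jacobian: ∂x/∂u = cos(α), ∂x/∂v = -sin(α), ∂y/∂u = sin(α), ∂y/∂v = cos(α)
g'_{uu} = (cos(α))(cos(α)) + (sin(α))(sin(α)) = 1
g'_{uv} = (cos(α))(-sin(α)) + (sin(α))(cos(α)) = 0
g'_{vv} = (-sin(α))(-sin(α)) + (cos(α))(cos(α)) = 1
g'_{ij} = diag(1, 1)
The Euclidean metric is invariant under rotations.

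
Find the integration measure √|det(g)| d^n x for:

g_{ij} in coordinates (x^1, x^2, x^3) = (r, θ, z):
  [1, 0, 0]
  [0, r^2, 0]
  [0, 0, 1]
det(g) = r^2
√|det(g)| = r
Volume element: dV = r dr dθ dz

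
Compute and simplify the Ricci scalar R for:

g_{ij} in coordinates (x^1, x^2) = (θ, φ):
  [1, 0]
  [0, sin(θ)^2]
Non-zero Christoffel symbols (Γ^k_{ij} = Γ^k_{ji}):
Γ^θ_{φ φ} = -sin(2*θ)/2
Γ^φ_{θ φ} = 1/tan(θ)
Ricci tensor (R_{ij} = R^k_{ikj}): R_{θθ} = 1, R_{θφ} = 0, R_{φφ} = sin(θ)^2
Inverse metric: g^{θθ} = 1, g^{φφ} = 1/sin(θ)^2
R = g^{ij} R_{ij} = (1)(1) + (1/sin(θ)^2)(sin(θ)^2) = 2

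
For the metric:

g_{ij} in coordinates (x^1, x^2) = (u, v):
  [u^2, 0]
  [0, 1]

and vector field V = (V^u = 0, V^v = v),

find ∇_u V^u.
Non-zero Christoffel symbols:
Γ^u_{u u} = 1/u
∇_u V^u = ∂_u V^u + Γ^u_{u j} V^j
  = (0) + (1/u)(0) + (0)(v)
  = 0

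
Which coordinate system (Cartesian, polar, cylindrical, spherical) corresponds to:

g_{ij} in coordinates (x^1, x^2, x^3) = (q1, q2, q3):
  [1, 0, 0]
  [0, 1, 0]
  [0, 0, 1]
All components are constant and the metric is the identity, i.e. orthonormal rectilinear coordinates.
Cartesian (3D) coordinates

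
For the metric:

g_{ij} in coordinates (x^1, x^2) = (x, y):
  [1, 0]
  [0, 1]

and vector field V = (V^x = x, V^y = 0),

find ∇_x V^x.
All Christoffel symbols are zero.
∇_x V^x = ∂_x V^x + Γ^x_{x j} V^j
  = (1) + (0)(x) + (0)(0)
  = 1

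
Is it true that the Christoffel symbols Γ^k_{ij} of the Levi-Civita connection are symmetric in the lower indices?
The Levi-Civita connection is torsion-free, which is exactly Γ^k_{ij} = Γ^k_{ji}.
Yes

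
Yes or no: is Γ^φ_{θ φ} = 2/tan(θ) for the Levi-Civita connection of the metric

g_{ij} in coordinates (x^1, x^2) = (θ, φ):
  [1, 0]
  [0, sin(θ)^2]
Γ^φ_{θ φ} = (1/2) g^{φφ} (∂_θ g_{φφ} + ∂_φ g_{φθ} - ∂_φ g_{θφ}) = (1/2)(1/sin(θ)^2)((sin(2*θ)) + (0) - (0)) = 1/tan(θ)
This differs from the proposed value 2/tan(θ).
No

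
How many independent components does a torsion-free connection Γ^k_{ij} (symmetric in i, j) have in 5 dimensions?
Γ^k_{ij} has n choices for the upper index and n(n+1)/2 independent symmetric lower index pairs.
Total = 5 × 5×6/2 = 5 × 15 = 75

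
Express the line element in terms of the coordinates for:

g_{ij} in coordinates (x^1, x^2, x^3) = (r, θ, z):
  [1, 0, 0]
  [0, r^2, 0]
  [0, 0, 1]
ds^2 = g_{ij} dx^i dx^j; only the non-zero components contribute.
ds^2 = dr^2 + r^2 dθ^2 + dz^2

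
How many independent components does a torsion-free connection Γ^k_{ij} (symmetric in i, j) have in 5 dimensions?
Γ^k_{ij} has n choices for the upper index and n(n+1)/2 independent symmetric lower index pairs.
Total = 5 × 5×6/2 = 5 × 15 = 75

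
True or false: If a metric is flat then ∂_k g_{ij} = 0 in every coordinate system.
Flatness means R^i_{jkl} = 0; the components can still vary, e.g. the flat plane in polar coordinates has g_{θθ} = r^2.
False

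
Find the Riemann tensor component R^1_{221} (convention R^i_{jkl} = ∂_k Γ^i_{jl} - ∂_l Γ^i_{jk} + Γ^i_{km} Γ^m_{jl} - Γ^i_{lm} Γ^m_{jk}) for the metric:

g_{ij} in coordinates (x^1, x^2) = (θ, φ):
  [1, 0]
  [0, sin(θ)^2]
Non-zero Christoffel symbols (Γ^k_{ij} = Γ^k_{ji}):
Γ^θ_{φ φ} = -sin(2*θ)/2
Γ^φ_{θ φ} = 1/tan(θ)
R^θ_{φ φ θ} = ∂_φ Γ^θ_{φ θ} - ∂_θ Γ^θ_{φ φ} + Γ^θ_{φ m} Γ^m_{φ θ} - Γ^θ_{θ m} Γ^m_{φ φ}
  = (0) - (-cos(2*θ)) + (-cos(θ)^2) - (0) = -sin(θ)^2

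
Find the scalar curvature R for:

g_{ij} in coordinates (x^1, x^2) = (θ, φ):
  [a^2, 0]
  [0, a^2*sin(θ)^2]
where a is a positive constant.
Non-zero Christoffel symbols (Γ^k_{ij} = Γ^k_{ji}):
Γ^θ_{φ φ} = -sin(2*θ)/2
Γ^φ_{θ φ} = 1/tan(θ)
Ricci tensor (R_{ij} = R^k_{ikj}): R_{θθ} = 1, R_{θφ} = 0, R_{φφ} = sin(θ)^2
Inverse metric: g^{θθ} = 1/a^2, g^{φφ} = 1/(a^2*sin(θ)^2)
R = g^{ij} R_{ij} = (1/a^2)(1) + (1/(a^2*sin(θ)^2))(sin(θ)^2) = 2/a^2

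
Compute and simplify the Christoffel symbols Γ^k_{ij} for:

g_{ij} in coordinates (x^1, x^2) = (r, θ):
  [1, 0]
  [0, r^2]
Using Γ^k_{ij} = (1/2) g^{km} (∂_i g_{mj} + ∂_j g_{mi} - ∂_m g_{ij}); the metric is diagonal, so only the m = k term contributes.
Non-zero symbols (using the symmetry Γ^k_{ij} = Γ^k_{ji}):
Γ^r_{θ θ} = (1/2) g^{rr} (∂_θ g_{rθ} + ∂_θ g_{rθ} - ∂_r g_{θθ}) = (1/2)(1)((0) + (0) - (2*r)) = -r
Γ^θ_{r θ} = (1/2) g^{θθ} (∂_r g_{θθ} + ∂_θ g_{θr} - ∂_θ g_{rθ}) = (1/2)(1/r^2)((2*r) + (0) - (0)) = 1/r
All other Christoffel symbols are zero.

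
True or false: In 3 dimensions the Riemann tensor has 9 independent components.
n^2(n^2-1)/12 = 9·8/12 = 6 independent components for n = 3.
False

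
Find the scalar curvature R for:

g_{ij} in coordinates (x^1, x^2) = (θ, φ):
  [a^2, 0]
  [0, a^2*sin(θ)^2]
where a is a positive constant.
Non-zero Christoffel symbols (Γ^k_{ij} = Γ^k_{ji}):
Γ^θ_{φ φ} = -sin(2*θ)/2
Γ^φ_{θ φ} = 1/tan(θ)
Ricci tensor (R_{ij} = R^k_{ikj}): R_{θθ} = 1, R_{θφ} = 0, R_{φφ} = sin(θ)^2
Inverse metric: g^{θθ} = 1/a^2, g^{φφ} = 1/(a^2*sin(θ)^2)
R = g^{ij} R_{ij} = (1/a^2)(1) + (1/(a^2*sin(θ)^2))(sin(θ)^2) = 2/a^2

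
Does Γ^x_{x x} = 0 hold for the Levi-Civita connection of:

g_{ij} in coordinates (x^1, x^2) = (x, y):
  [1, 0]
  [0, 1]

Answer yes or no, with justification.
Γ^x_{x x} = (1/2) g^{xx} (∂_x g_{xx} + ∂_x g_{xx} - ∂_x g_{xx}) = (1/2)(1)((0) + (0) - (0)) = 0
This equals the proposed value 0.
Yes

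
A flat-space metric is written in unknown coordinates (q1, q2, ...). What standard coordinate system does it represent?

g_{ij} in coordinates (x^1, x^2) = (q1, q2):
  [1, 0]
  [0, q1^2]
The line element ds^2 = dq1^2 + q1^2 dq2^2 is dr^2 + r^2 dθ^2 with q1 = r, q2 = θ.
polar coordinates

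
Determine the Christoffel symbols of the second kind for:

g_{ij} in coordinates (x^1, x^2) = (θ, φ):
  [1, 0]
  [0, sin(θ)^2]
Using Γ^k_{ij} = (1/2) g^{km} (∂_i g_{mj} + ∂_j g_{mi} - ∂_m g_{ij}); the metric is diagonal, so only the m = k term contributes.
Non-zero symbols (using the symmetry Γ^k_{ij} = Γ^k_{ji}):
Γ^θ_{φ φ} = (1/2) g^{θθ} (∂_φ g_{θφ} + ∂_φ g_{θφ} - ∂_θ g_{φφ}) = (1/2)(1)((0) + (0) - (sin(2*θ))) = -sin(2*θ)/2
Γ^φ_{θ φ} = (1/2) g^{φφ} (∂_θ g_{φφ} + ∂_φ g_{φθ} - ∂_φ g_{θφ}) = (1/2)(1/sin(θ)^2)((sin(2*θ)) + (0) - (0)) = 1/tan(θ)
All other Christoffel symbols are zero.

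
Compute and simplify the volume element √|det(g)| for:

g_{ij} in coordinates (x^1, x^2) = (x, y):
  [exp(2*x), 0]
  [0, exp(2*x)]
det(g) = exp(4*x)
√|det(g)| = exp(2*x)
Volume element: dV = exp(2*x) dx dy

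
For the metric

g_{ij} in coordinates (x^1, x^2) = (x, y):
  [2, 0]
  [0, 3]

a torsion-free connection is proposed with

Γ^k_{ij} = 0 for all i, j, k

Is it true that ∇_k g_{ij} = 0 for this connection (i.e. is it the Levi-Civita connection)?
Using ∇_k g_{ij} = ∂_k g_{ij} - Γ^m_{ki} g_{mj} - Γ^m_{kj} g_{im}:
e.g. ∇_x g_{xx} = (0) - (0) - (0) = 0
Every component ∇_k g_{ij} vanishes: the connection is metric compatible.
Yes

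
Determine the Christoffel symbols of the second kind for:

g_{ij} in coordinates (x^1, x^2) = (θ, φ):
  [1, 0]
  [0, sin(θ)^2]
Using Γ^k_{ij} = (1/2) g^{km} (∂_i g_{mj} + ∂_j g_{mi} - ∂_m g_{ij}); the metric is diagonal, so only the m = k term contributes.
Non-zero symbols (using the symmetry Γ^k_{ij} = Γ^k_{ji}):
Γ^θ_{φ φ} = (1/2) g^{θθ} (∂_φ g_{θφ} + ∂_φ g_{θφ} - ∂_θ g_{φφ}) = (1/2)(1)((0) + (0) - (sin(2*θ))) = -sin(2*θ)/2
Γ^φ_{θ φ} = (1/2) g^{φφ} (∂_θ g_{φφ} + ∂_φ g_{φθ} - ∂_φ g_{θφ}) = (1/2)(1/sin(θ)^2)((sin(2*θ)) + (0) - (0)) = 1/tan(θ)
All other Christoffel symbols are zero.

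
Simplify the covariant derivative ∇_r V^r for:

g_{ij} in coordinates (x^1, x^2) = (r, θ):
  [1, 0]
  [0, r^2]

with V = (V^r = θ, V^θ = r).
Non-zero Christoffel symbols:
Γ^r_{θ θ} = -r
Γ^θ_{r θ} = 1/r
∇_r V^r = ∂_r V^r + Γ^r_{r j} V^j
  = (0) + (0)(θ) + (0)(r)
  = 0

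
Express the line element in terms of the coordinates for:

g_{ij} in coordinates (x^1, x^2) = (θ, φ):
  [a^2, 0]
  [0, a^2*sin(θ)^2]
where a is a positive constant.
ds^2 = g_{ij} dx^i dx^j; only the non-zero components contribute.
ds^2 = a^2 dθ^2 + a^2*sin(θ)^2 dφ^2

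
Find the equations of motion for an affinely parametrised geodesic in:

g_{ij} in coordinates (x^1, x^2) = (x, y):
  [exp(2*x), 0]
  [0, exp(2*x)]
Geodesic equation: d^2x^k/dλ^2 + Γ^k_{ij} (dx^i/dλ)(dx^j/dλ) = 0.
Non-zero Christoffel symbols:
Γ^x_{x x} = 1
Γ^x_{y y} = -1
Γ^y_{x y} = 1
Substituting (the symmetric pair Γ^k_{ij}, Γ^k_{ji} combines into a factor 2):
d^2x/dλ^2 + (dx/dλ)^2 - (dy/dλ)^2 = 0
d^2y/dλ^2 + 2 (dx/dλ)(dy/dλ) = 0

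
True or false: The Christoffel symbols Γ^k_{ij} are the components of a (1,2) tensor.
Under a change of coordinates Γ picks up an inhomogeneous term ∂²x/∂x'∂x'; e.g. Γ = 0 in Cartesian coordinates but Γ^r_{θθ} = -r in polar coordinates on the same flat plane.
False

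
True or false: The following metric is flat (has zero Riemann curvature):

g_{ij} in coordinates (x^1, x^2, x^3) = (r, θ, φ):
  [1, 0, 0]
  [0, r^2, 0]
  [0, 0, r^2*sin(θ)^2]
Non-zero Christoffel symbols:
Γ^r_{θ θ} = -r
Γ^r_{φ φ} = -r*sin(θ)^2
Γ^θ_{r θ} = 1/r
Γ^θ_{φ φ} = -sin(2*θ)/2
Γ^φ_{r φ} = 1/r
Γ^φ_{θ φ} = 1/tan(θ)
Ricci tensor: R_{rr} = 0, R_{rθ} = 0, R_{rφ} = 0, R_{θθ} = 0, R_{θφ} = 0, R_{φφ} = 0
All R_{ij} vanish; in 3 dimensions the Riemann tensor is fully determined by the Ricci tensor, so R^i_{jkl} = 0: the metric is flat (curvilinear coordinates on flat space).
True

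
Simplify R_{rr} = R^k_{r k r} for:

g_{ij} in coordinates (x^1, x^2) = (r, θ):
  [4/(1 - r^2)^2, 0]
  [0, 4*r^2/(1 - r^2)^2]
Non-zero Christoffel symbols (Γ^k_{ij} = Γ^k_{ji}):
Γ^r_{r r} = 2*r/(1 - r^2)
Γ^r_{θ θ} = (r^3 + r)/(r^2 - 1)
Γ^θ_{r θ} = (-r^2 - 1)/(r^3 - r)
R^r_{r r r} = 0 (a repeated index in an antisymmetric pair)
R^θ_{r θ r} = ∂_θ Γ^θ_{r r} - ∂_r Γ^θ_{r θ} + Γ^θ_{θ m} Γ^m_{r r} - Γ^θ_{r m} Γ^m_{r θ}
  = (0) - ((r^4 + 4*r^2 - 1)/(r^3 - r)^2) + (2*(r^2 + 1)/(r^2 - 1)^2) - ((r^2 + 1)^2/(r^3 - r)^2) = -4/(r^2 - 1)^2
R_{rr} = R^r_{r r r} + R^θ_{r θ r} = (0) + (-4/(r^2 - 1)^2) = -4/(r^2 - 1)^2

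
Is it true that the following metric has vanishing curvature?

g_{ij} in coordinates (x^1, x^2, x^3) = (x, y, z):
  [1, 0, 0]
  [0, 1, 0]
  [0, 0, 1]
All metric components are constant, so every Christoffel symbol vanishes and R^i_{jkl} = 0.
Yes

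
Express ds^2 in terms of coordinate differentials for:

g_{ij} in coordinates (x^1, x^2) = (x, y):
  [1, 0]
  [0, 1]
ds^2 = g_{ij} dx^i dx^j; only the non-zero components contribute.
ds^2 = dx^2 + dy^2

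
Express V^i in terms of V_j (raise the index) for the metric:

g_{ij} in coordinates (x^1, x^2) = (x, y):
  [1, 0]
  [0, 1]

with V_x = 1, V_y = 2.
Inverse metric (diagonal): g^{xx} = 1, g^{yy} = 1
V^i = g^{ij} V_j:
V^x = (1)(1) + (0)(2) = 1
V^y = (0)(1) + (1)(2) = 2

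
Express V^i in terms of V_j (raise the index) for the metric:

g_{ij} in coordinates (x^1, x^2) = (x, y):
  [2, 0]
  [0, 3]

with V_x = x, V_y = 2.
Inverse metric (diagonal): g^{xx} = 1/2, g^{yy} = 1/3
V^i = g^{ij} V_j:
V^x = (1/2)(x) + (0)(2) = x/2
V^y = (0)(x) + (1/3)(2) = 2/3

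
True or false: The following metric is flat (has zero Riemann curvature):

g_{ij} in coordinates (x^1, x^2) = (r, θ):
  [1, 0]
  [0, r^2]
Non-zero Christoffel symbols:
Γ^r_{θ θ} = -r
Γ^θ_{r θ} = 1/r
Ricci tensor: R_{rr} = 0, R_{rθ} = 0, R_{θθ} = 0
All R_{ij} vanish; in 2 dimensions the Riemann tensor is fully determined by the Ricci tensor, so R^i_{jkl} = 0: the metric is flat (curvilinear coordinates on flat space).
True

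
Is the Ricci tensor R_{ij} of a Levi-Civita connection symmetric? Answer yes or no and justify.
R_{ij} = R^k_{ikj}; the pair symmetry R_{kilj} = R_{ljki} gives R_{ij} = R_{ji}.
Yes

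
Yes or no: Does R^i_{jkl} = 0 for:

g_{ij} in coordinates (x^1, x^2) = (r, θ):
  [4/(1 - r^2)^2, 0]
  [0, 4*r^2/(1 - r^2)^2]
Non-zero Christoffel symbols:
Γ^r_{r r} = 2*r/(1 - r^2)
Γ^r_{θ θ} = (r^3 + r)/(r^2 - 1)
Γ^θ_{r θ} = (-r^2 - 1)/(r^3 - r)
Ricci tensor: R_{rr} = -4/(r^2 - 1)^2, R_{rθ} = 0, R_{θθ} = -4*r^2/(r^2 - 1)^2
The Ricci tensor is non-zero, so the Riemann tensor is non-zero: not flat.
No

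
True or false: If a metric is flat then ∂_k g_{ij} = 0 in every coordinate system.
Flatness means R^i_{jkl} = 0; the components can still vary, e.g. the flat plane in polar coordinates has g_{θθ} = r^2.
False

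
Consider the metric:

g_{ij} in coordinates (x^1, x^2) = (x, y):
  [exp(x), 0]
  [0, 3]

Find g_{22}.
With x^1 = x, x^2 = y, g_{22} = g_{yy} is the row-2, column-2 entry of the matrix.
g_{22} = 3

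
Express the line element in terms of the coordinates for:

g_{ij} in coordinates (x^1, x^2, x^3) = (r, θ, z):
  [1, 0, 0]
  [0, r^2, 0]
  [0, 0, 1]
ds^2 = g_{ij} dx^i dx^j; only the non-zero components contribute.
ds^2 = dr^2 + r^2 dθ^2 + dz^2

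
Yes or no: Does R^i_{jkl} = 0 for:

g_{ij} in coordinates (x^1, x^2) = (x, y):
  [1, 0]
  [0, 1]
All metric components are constant, so every Christoffel symbol vanishes and R^i_{jkl} = 0.
Yes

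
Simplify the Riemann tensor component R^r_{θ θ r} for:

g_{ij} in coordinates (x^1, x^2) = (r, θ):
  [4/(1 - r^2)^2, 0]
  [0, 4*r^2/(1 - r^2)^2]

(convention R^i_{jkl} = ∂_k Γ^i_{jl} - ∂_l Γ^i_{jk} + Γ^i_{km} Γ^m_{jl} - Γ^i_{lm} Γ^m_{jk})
Non-zero Christoffel symbols (Γ^k_{ij} = Γ^k_{ji}):
Γ^r_{r r} = 2*r/(1 - r^2)
Γ^r_{θ θ} = (r^3 + r)/(r^2 - 1)
Γ^θ_{r θ} = (-r^2 - 1)/(r^3 - r)
R^r_{θ θ r} = ∂_θ Γ^r_{θ r} - ∂_r Γ^r_{θ θ} + Γ^r_{θ m} Γ^m_{θ r} - Γ^r_{r m} Γ^m_{θ θ}
  = (0) - ((r^4 - 4*r^2 - 1)/(r^2 - 1)^2) + (-(r^2 + 1)^2/(r^2 - 1)^2) - (-2*r^2*(r^2 + 1)/(r^2 - 1)^2) = 4*r^2/(r^2 - 1)^2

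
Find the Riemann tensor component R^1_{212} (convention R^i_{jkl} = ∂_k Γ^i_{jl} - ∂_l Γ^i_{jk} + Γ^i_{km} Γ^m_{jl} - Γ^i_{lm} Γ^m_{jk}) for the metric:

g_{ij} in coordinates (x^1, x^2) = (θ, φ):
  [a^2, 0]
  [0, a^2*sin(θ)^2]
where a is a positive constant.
Non-zero Christoffel symbols (Γ^k_{ij} = Γ^k_{ji}):
Γ^θ_{φ φ} = -sin(2*θ)/2
Γ^φ_{θ φ} = 1/tan(θ)
R^θ_{φ θ φ} = ∂_θ Γ^θ_{φ φ} - ∂_φ Γ^θ_{φ θ} + Γ^θ_{θ m} Γ^m_{φ φ} - Γ^θ_{φ m} Γ^m_{φ θ}
  = (-cos(2*θ)) - (0) + (0) - (-cos(θ)^2) = sin(θ)^2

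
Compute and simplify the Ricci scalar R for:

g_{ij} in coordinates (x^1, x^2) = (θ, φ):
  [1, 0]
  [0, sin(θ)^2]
Non-zero Christoffel symbols (Γ^k_{ij} = Γ^k_{ji}):
Γ^θ_{φ φ} = -sin(2*θ)/2
Γ^φ_{θ φ} = 1/tan(θ)
Ricci tensor (R_{ij} = R^k_{ikj}): R_{θθ} = 1, R_{θφ} = 0, R_{φφ} = sin(θ)^2
Inverse metric: g^{θθ} = 1, g^{φφ} = 1/sin(θ)^2
R = g^{ij} R_{ij} = (1)(1) + (1/sin(θ)^2)(sin(θ)^2) = 2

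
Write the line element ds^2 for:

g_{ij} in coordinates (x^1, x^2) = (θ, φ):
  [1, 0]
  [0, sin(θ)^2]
ds^2 = g_{ij} dx^i dx^j; only the non-zero components contribute.
ds^2 = dθ^2 + sin(θ)^2 dφ^2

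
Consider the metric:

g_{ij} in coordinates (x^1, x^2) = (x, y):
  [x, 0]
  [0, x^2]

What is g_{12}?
With x^1 = x, x^2 = y, g_{12} = g_{xy} is the row-1, column-2 entry of the matrix.
g_{12} = 0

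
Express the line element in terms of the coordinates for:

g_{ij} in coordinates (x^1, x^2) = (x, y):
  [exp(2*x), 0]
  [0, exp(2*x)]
ds^2 = g_{ij} dx^i dx^j; only the non-zero components contribute.
ds^2 = exp(2*x) dx^2 + exp(2*x) dy^2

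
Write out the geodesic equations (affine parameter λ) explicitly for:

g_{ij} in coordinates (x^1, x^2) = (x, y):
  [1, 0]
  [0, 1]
Geodesic equation: d^2x^k/dλ^2 + Γ^k_{ij} (dx^i/dλ)(dx^j/dλ) = 0.
All Christoffel symbols vanish, so the geodesics are straight lines:
d^2x/dλ^2 = 0
d^2y/dλ^2 = 0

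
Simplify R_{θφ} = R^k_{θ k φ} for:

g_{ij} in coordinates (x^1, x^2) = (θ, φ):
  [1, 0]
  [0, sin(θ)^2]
Non-zero Christoffel symbols (Γ^k_{ij} = Γ^k_{ji}):
Γ^θ_{φ φ} = -sin(2*θ)/2
Γ^φ_{θ φ} = 1/tan(θ)
R^θ_{θ θ φ} = 0 (a repeated index in an antisymmetric pair)
R^φ_{θ φ φ} = 0 (a repeated index in an antisymmetric pair)
R_{θφ} = R^θ_{θ θ φ} + R^φ_{θ φ φ} = (0) + (0) = 0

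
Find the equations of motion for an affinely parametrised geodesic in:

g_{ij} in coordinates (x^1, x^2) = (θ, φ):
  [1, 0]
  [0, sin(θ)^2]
Geodesic equation: d^2x^k/dλ^2 + Γ^k_{ij} (dx^i/dλ)(dx^j/dλ) = 0.
Non-zero Christoffel symbols:
Γ^θ_{φ φ} = -sin(2*θ)/2
Γ^φ_{θ φ} = 1/tan(θ)
Substituting (the symmetric pair Γ^k_{ij}, Γ^k_{ji} combines into a factor 2):
d^2θ/dλ^2 - (sin(2*θ)/2) (dφ/dλ)^2 = 0
d^2φ/dλ^2 + (2/tan(θ)) (dθ/dλ)(dφ/dλ) = 0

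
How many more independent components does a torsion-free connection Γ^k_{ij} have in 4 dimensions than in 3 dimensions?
Independent components in n dimensions: n × n(n+1)/2 = n^2(n+1)/2.
4D: 4 × 10 = 40
3D: 3 × 6 = 18
Difference = 40 - 18 = 22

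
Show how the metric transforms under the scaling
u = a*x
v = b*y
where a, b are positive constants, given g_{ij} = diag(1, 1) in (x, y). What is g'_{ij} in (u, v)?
Invert the transformation: x = u/a, y = v/b
g'_{ij} = (∂x^k/∂x'^i)(∂x^l/∂x'^j) g_{kl}; with g_{kl} = δ_{kl} this is Σ_k (∂x^k/∂x'^i)(∂x^k/∂x'^j).
Jacobian: ∂x/∂u = 1/a, ∂x/∂v = 0, ∂y/∂u = 0, ∂y/∂v = 1/b
g'_{uu} = (1/a)(1/a) + (0)(0) = 1/a^2
g'_{uv} = (1/a)(0) + (0)(1/b) = 0
g'_{vv} = (0)(0) + (1/b)(1/b) = 1/b^2
g'_{ij} = diag(1/a^2, 1/b^2)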